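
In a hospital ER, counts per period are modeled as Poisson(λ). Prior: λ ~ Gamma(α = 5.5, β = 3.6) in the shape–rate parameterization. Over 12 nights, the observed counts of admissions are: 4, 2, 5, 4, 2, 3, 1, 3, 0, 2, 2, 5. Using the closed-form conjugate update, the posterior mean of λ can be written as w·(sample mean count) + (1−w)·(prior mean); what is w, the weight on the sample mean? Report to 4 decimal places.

0.7692

With a Gamma(shape α, rate β) prior, the Poisson likelihood is conjugate: the posterior is Gamma(α + ΣXᵢ, β + n).
Posterior mean = (α₀+S)/(β₀+n) = [n/(β₀+n)]·(S/n) + [β₀/(β₀+n)]·(α₀/β₀), so only n and β₀ enter the weight.
Weight on data w = n/(β₀+n) = 12/(3.6+12) = 12/15.6 = 0.7692.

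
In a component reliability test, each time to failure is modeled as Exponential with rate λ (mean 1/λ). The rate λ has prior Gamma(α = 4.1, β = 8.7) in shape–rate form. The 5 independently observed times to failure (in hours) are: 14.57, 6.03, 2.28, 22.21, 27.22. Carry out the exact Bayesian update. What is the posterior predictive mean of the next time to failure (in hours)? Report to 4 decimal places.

10.0012

With a Gamma(shape α, rate β) prior on the exponential rate λ, the posterior after n observations with total T = Σxᵢ is Gamma(α+n, β+T).
Sum of observations T = 72.31 hours; n = 5.
Posterior: Gamma(4.1+5, 8.7+72.31) = Gamma(9.1, 81.01).
The predictive distribution for the next observation is Lomax; its mean is β/(α−1) = 81.01/8.1 = 10.0012.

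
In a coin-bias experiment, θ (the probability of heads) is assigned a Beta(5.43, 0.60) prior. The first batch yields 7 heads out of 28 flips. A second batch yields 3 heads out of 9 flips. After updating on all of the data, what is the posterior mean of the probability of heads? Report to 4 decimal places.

0.3586

The Beta prior is conjugate to a Binomial/Bernoulli likelihood; the update adds successes to α and failures to β.
After batch 1: Beta(5.43+7, 0.60+21) = Beta(12.43, 21.60).
After batch 2: Beta(12.43+3, 21.60+6) = Beta(15.43, 27.60).
Posterior mean = α/(α+β) = 15.43/43.03 = 0.3586.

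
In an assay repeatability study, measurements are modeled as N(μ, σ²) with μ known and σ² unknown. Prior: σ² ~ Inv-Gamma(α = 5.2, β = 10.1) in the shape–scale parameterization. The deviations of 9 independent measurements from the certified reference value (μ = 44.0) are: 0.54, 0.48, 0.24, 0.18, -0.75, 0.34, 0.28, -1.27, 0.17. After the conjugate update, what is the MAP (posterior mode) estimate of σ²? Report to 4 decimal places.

With known mean μ and an Inverse-Gamma(α, β) prior on σ², the Normal likelihood is conjugate: posterior is Inv-Gamma(α + n/2, β + Σ(xᵢ−μ)²/2).
Σ(xᵢ−μ)² = (0.54)² + (0.48)² + (0.24)² + (0.18)² + (-0.75)² + (0.34)² + (0.28)² + (-1.27)² + (0.17)² = 3.0103.
Posterior: Inv-Gamma(5.2 + 9/2, 10.1 + 3.0103/2) = Inv-Gamma(9.70, 11.60515).
Mode = β/(α+1) = 11.60515/10.70 = 1.0846.

1.0846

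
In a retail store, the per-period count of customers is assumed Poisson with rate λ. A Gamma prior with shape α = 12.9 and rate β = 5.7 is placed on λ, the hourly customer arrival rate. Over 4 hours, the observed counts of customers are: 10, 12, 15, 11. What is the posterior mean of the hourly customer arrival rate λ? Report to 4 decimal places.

With a Gamma(shape α, rate β) prior, the Poisson likelihood is conjugate: the posterior is Gamma(α + ΣXᵢ, β + n).
Sum of counts S = 48 over n = 4 hours.
Posterior: Gamma(α+S, β+n) = Gamma(12.9+48, 5.7+4) = Gamma(60.9, 9.7).
Posterior mean = α/β = 60.9/9.7 = 6.2784.

6.2784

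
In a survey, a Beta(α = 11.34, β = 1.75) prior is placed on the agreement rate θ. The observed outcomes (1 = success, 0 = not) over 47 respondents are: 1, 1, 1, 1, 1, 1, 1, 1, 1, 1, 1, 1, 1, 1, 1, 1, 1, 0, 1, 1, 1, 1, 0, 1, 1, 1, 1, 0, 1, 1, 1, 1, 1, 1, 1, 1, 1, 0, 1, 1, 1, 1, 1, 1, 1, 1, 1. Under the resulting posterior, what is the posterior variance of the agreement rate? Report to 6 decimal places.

The Beta prior is conjugate to a Binomial/Bernoulli likelihood; the update adds successes to α and failures to β.
Posterior: Beta(α+k, β+n−k) = Beta(11.34+43, 1.75+4) = Beta(54.34, 5.75).
Var = αβ/((α+β)²(α+β+1)) = 54.34·5.75/(60.09²·61.09) = 0.001416.

0.001416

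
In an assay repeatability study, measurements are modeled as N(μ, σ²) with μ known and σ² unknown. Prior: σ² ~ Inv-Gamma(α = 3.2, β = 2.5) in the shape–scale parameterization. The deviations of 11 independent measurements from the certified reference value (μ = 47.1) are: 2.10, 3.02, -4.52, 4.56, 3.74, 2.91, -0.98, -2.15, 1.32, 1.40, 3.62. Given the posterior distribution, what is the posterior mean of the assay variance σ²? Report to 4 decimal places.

With known mean μ and an Inverse-Gamma(α, β) prior on σ², the Normal likelihood is conjugate: posterior is Inv-Gamma(α + n/2, β + Σ(xᵢ−μ)²/2).
Σ(xᵢ−μ)² = (2.10)² + (3.02)² + (-4.52)² + (4.56)² + (3.74)² + (2.91)² + (-0.98)² + (-2.15)² + (1.32)² + (1.40)² + (3.62)² = 99.5998.
Posterior: Inv-Gamma(3.2 + 11/2, 2.5 + 99.5998/2) = Inv-Gamma(8.70, 52.29990).
E[σ²|data] = β/(α−1) = 52.29990/7.70 = 6.7922.

6.7922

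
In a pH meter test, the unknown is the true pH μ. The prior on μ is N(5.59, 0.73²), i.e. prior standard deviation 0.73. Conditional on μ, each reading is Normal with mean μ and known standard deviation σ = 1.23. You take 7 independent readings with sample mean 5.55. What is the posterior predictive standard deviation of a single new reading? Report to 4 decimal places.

1.2910

For Normal data with known variance σ², a Normal(μ₀, σ₀²) prior on μ is conjugate. Posterior precision = 1/σ₀² + n/σ²; posterior mean is the precision-weighted average of μ₀ and x̄.
σ₀² = 0.73² = 0.5329, σ² = 1.23² = 1.5129; σ² + n·σ₀² = 1.5129 + 7·0.5329 = 5.2432.
Posterior precision = 1/σ₀² + n/σ² = 1/0.5329 + 7/1.5129 = (σ² + n·σ₀²)/(σ₀²σ²) = 5.2432/(0.5329·1.5129); posterior variance σₙ² = σ₀²σ²/(σ² + n·σ₀²) = 0.5329·1.5129/5.2432 = 0.153766.
Predictive variance for one new observation = σₙ² + σ² = 0.5329·1.5129/5.2432 + 1.5129 = σ²·(σ₀² + 5.2432)/5.2432 = 1.5129·5.7761/5.2432 = 1.666666; SD = √(1.5129·5.7761/5.2432) = 1.2910.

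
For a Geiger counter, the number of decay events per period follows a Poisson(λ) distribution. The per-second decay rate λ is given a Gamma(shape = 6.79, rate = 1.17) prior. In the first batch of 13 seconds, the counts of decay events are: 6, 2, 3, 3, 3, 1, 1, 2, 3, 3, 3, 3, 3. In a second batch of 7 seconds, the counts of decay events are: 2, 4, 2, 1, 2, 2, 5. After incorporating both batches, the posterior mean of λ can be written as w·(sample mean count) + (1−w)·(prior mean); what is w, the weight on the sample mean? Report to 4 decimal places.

With a Gamma(shape α, rate β) prior, the Poisson likelihood is conjugate: the posterior is Gamma(α + ΣXᵢ, β + n).
Total number of seconds: n = 13 + 7 = 20.
Posterior mean = (α₀+S)/(β₀+n) = [n/(β₀+n)]·(S/n) + [β₀/(β₀+n)]·(α₀/β₀), so only n and β₀ enter the weight.
Weight on data w = n/(β₀+n) = 20/(1.17+20) = 20/21.17 = 0.9447.

0.9447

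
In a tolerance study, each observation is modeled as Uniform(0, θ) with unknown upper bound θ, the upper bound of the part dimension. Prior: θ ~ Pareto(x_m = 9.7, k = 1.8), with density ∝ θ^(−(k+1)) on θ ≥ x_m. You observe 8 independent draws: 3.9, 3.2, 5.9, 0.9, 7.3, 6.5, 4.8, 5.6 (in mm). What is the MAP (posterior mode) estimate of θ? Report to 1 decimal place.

A Pareto(scale x_m, shape k) prior on the upper bound θ of Uniform(0, θ) is conjugate: posterior is Pareto(max(x_m, max xᵢ), k + n).
Sample maximum = 7.3; prior scale x_m = 9.7 → posterior scale = max = 9.7.
Posterior shape = 1.8 + 8 = 9.8.
The Pareto density is decreasing on [x_m, ∞), so the mode is x_m = 9.7.

9.7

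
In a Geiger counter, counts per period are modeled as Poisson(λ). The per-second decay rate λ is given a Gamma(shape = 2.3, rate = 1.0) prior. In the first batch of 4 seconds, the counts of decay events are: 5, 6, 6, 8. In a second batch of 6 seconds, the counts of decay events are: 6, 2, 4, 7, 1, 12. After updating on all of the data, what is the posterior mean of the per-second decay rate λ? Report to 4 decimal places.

With a Gamma(shape α, rate β) prior, the Poisson likelihood is conjugate: the posterior is Gamma(α + ΣXᵢ, β + n).
Batch 1: sum of counts S = 25 over n = 4 seconds.
After batch 1: Gamma(α+S, β+n) = Gamma(2.3+25, 1.0+4) = Gamma(27.3, 5.0).
Batch 2: sum of counts S = 32 over n = 6 seconds.
After batch 2: Gamma(α+S, β+n) = Gamma(27.3+32, 5.0+6) = Gamma(59.3, 11.0).
Posterior mean = α/β = 59.3/11.0 = 5.3909.

5.3909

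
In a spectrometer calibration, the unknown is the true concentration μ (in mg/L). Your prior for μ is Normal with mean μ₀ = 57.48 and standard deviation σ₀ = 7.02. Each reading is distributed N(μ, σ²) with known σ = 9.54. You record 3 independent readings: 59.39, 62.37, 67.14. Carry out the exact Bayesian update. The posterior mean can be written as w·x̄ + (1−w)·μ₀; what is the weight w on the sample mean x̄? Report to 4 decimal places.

For Normal data with known variance σ², a Normal(μ₀, σ₀²) prior on μ is conjugate. Posterior precision = 1/σ₀² + n/σ²; posterior mean is the precision-weighted average of μ₀ and x̄.
σ₀² = 7.02² = 49.2804, σ² = 9.54² = 91.0116. Prior precision 1/σ₀² = 1/49.2804; data precision n/σ² = 3/91.0116.
w = (n/σ²)/(1/σ₀² + n/σ²) = n·σ₀²/(σ² + n·σ₀²) = 3·49.2804/(91.0116 + 3·49.2804) = 147.8412/238.8528 = 0.6190.

0.6190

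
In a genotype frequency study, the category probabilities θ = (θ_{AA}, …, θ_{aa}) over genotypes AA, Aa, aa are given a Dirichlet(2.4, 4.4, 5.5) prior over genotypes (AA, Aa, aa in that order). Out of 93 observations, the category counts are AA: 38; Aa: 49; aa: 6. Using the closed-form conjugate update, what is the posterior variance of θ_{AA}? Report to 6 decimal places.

The Dirichlet prior is conjugate to the Multinomial likelihood: each posterior αⱼ = prior αⱼ + observed count nⱼ.
Posterior concentration: (40.4, 53.4, 11.5), total = 105.3.
Var[θ_j] = α_j(Σα−α_j)/((Σα)²(Σα+1)) = 40.4·64.9/(105.3²·106.3) = 0.002225.

0.002225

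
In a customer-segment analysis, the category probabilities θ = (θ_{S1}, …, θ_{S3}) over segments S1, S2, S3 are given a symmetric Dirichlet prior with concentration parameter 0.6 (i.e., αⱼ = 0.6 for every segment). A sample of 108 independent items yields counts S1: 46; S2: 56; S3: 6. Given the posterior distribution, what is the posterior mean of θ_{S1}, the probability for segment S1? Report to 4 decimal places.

The Dirichlet prior is conjugate to the Multinomial likelihood: each posterior αⱼ = prior αⱼ + observed count nⱼ.
Posterior concentration: (46.6, 56.6, 6.6), total = 109.8.
E[θ_{S1}|data] = α_{S1}/Σα = 46.6/109.8 = 0.4244.

0.4244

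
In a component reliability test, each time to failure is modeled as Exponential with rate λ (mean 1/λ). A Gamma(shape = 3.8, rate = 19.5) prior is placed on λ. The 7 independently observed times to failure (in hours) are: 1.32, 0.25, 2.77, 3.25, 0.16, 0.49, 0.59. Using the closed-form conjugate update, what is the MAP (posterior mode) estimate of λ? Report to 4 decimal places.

0.3459

With a Gamma(shape α, rate β) prior on the exponential rate λ, the posterior after n observations with total T = Σxᵢ is Gamma(α+n, β+T).
Sum of observations T = 8.83 hours; n = 7.
Posterior: Gamma(3.8+7, 19.5+8.83) = Gamma(10.8, 28.33).
Mode = (α−1)/β = 0.3459.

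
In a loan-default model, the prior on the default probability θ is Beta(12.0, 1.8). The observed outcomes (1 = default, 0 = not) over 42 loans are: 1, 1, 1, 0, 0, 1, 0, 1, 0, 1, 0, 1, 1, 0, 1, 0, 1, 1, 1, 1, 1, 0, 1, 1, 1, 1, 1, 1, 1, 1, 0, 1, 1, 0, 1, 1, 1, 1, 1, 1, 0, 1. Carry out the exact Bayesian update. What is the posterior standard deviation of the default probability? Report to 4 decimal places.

The Beta prior is conjugate to a Binomial/Bernoulli likelihood; the update adds successes to α and failures to β.
Posterior: Beta(α+k, β+n−k) = Beta(12.0+31, 1.8+11) = Beta(43.0, 12.8).
Var = αβ/((α+β)²(α+β+1)) = 43.0·12.8/(55.8²·56.8) = 0.00311216; SD = √0.00311216 = 0.0558.

0.0558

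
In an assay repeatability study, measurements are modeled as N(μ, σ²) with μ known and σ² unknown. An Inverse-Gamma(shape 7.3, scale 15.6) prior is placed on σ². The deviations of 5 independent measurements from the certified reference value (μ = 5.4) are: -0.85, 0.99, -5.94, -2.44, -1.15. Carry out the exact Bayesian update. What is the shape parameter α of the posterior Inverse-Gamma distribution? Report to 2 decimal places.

With known mean μ and an Inverse-Gamma(α, β) prior on σ², the Normal likelihood is conjugate: posterior is Inv-Gamma(α + n/2, β + Σ(xᵢ−μ)²/2).
Σ(xᵢ−μ)² = (-0.85)² + (0.99)² + (-5.94)² + (-2.44)² + (-1.15)² = 44.2623.
Posterior: Inv-Gamma(7.3 + 5/2, 15.6 + 44.2623/2) = Inv-Gamma(9.80, 37.73115).
Posterior α = 9.80.

9.80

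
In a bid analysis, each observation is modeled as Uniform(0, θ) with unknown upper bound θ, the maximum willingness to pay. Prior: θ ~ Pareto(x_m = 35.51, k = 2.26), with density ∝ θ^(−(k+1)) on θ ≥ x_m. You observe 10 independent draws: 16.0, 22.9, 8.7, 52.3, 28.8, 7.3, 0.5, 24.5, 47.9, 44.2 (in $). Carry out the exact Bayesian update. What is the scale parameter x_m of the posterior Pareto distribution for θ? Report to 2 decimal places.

52.30

A Pareto(scale x_m, shape k) prior on the upper bound θ of Uniform(0, θ) is conjugate: posterior is Pareto(max(x_m, max xᵢ), k + n).
Sample maximum = 52.3; prior scale x_m = 35.51 → posterior scale = max = 52.30.
Posterior shape = 2.26 + 10 = 12.26.
Posterior scale x_m = 52.30.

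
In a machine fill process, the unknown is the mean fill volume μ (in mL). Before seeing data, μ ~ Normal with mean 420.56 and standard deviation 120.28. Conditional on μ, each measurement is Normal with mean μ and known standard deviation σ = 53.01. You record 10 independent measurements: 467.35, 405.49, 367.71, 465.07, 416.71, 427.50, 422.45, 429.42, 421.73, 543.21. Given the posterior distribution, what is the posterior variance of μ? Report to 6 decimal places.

For Normal data with known variance σ², a Normal(μ₀, σ₀²) prior on μ is conjugate. Posterior precision = 1/σ₀² + n/σ²; posterior mean is the precision-weighted average of μ₀ and x̄.
σ₀² = 120.28² = 14467.2784, σ² = 53.01² = 2810.0601; σ² + n·σ₀² = 2810.0601 + 10·14467.2784 = 147482.8441.
Posterior precision = 1/σ₀² + n/σ² = 1/14467.2784 + 10/2810.0601 = (σ² + n·σ₀²)/(σ₀²σ²) = 147482.8441/(14467.2784·2810.0601); posterior variance σₙ² = σ₀²σ²/(σ² + n·σ₀²) = 14467.2784·2810.0601/147482.8441 = 275.651870.

275.651870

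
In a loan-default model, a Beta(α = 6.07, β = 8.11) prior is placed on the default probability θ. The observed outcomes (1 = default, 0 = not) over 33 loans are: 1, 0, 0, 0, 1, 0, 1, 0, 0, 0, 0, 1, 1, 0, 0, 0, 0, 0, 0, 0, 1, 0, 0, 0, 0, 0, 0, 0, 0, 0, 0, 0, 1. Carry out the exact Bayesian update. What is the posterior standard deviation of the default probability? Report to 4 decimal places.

The Beta prior is conjugate to a Binomial/Bernoulli likelihood; the update adds successes to α and failures to β.
Posterior: Beta(α+k, β+n−k) = Beta(6.07+7, 8.11+26) = Beta(13.07, 34.11).
Var = αβ/((α+β)²(α+β+1)) = 13.07·34.11/(47.18²·48.18) = 0.00415695; SD = √0.00415695 = 0.0645.

0.0645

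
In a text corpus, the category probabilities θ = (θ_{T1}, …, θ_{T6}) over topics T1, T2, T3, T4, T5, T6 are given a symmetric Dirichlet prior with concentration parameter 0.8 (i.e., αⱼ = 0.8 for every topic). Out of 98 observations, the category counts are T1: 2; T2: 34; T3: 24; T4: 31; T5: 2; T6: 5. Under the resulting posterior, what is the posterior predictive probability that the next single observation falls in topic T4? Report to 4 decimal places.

0.3093

The Dirichlet prior is conjugate to the Multinomial likelihood: each posterior αⱼ = prior αⱼ + observed count nⱼ.
Posterior concentration: (2.8, 34.8, 24.8, 31.8, 2.8, 5.8), total = 102.8.
P(next = T4 | data) = α_{T4}/Σα = 0.3093.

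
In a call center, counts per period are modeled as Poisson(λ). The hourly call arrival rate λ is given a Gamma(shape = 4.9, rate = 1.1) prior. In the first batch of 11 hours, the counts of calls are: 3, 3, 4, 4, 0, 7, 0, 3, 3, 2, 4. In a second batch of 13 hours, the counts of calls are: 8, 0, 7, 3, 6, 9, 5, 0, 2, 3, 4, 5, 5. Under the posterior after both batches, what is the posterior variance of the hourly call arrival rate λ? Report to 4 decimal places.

With a Gamma(shape α, rate β) prior, the Poisson likelihood is conjugate: the posterior is Gamma(α + ΣXᵢ, β + n).
Batch 1: sum of counts S = 33 over n = 11 hours.
After batch 1: Gamma(α+S, β+n) = Gamma(4.9+33, 1.1+11) = Gamma(37.9, 12.1).
Batch 2: sum of counts S = 57 over n = 13 hours.
After batch 2: Gamma(α+S, β+n) = Gamma(37.9+57, 12.1+13) = Gamma(94.9, 25.1).
Var = α/β² = 94.9/25.1² = 0.1506.

0.1506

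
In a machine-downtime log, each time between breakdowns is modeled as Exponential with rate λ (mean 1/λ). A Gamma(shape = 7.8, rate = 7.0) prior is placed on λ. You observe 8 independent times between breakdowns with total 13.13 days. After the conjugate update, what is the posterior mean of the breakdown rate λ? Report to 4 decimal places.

0.7849

With a Gamma(shape α, rate β) prior on the exponential rate λ, the posterior after n observations with total T = Σxᵢ is Gamma(α+n, β+T).
Posterior: Gamma(7.8+8, 7.0+13.13) = Gamma(15.8, 20.13).
Posterior mean of λ = α/β = 15.8/20.13 = 0.7849.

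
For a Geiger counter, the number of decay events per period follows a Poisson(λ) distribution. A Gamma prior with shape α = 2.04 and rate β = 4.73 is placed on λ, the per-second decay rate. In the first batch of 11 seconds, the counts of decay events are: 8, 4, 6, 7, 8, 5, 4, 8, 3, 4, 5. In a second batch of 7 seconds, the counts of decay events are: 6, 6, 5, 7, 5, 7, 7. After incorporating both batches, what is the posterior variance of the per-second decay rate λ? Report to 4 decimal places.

0.2072

With a Gamma(shape α, rate β) prior, the Poisson likelihood is conjugate: the posterior is Gamma(α + ΣXᵢ, β + n).
Batch 1: sum of counts S = 62 over n = 11 seconds.
After batch 1: Gamma(α+S, β+n) = Gamma(2.04+62, 4.73+11) = Gamma(64.04, 15.73).
Batch 2: sum of counts S = 43 over n = 7 seconds.
After batch 2: Gamma(α+S, β+n) = Gamma(64.04+43, 15.73+7) = Gamma(107.04, 22.73).
Var = α/β² = 107.04/22.73² = 0.2072.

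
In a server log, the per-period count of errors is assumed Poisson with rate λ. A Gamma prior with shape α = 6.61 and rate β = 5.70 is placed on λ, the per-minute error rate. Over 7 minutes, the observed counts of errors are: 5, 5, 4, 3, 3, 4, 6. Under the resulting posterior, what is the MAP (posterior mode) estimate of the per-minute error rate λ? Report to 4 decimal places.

2.8039

With a Gamma(shape α, rate β) prior, the Poisson likelihood is conjugate: the posterior is Gamma(α + ΣXᵢ, β + n).
Sum of counts S = 30 over n = 7 minutes.
Posterior: Gamma(α+S, β+n) = Gamma(6.61+30, 5.70+7) = Gamma(36.61, 12.70).
Mode of Gamma(α,β) for α≥1 is (α−1)/β = 35.61/12.70 = 2.8039.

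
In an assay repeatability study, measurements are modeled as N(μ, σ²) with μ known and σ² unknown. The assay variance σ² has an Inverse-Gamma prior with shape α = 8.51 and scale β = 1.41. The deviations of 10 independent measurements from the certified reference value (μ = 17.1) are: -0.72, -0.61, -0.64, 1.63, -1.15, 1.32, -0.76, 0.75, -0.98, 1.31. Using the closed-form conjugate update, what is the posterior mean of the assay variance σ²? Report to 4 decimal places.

0.5459

With known mean μ and an Inverse-Gamma(α, β) prior on σ², the Normal likelihood is conjugate: posterior is Inv-Gamma(α + n/2, β + Σ(xᵢ−μ)²/2).
Σ(xᵢ−μ)² = (-0.72)² + (-0.61)² + (-0.64)² + (1.63)² + (-1.15)² + (1.32)² + (-0.76)² + (0.75)² + (-0.98)² + (1.31)² = 10.8385.
Posterior: Inv-Gamma(8.51 + 10/2, 1.41 + 10.8385/2) = Inv-Gamma(13.51, 6.82925).
E[σ²|data] = β/(α−1) = 6.82925/12.51 = 0.5459.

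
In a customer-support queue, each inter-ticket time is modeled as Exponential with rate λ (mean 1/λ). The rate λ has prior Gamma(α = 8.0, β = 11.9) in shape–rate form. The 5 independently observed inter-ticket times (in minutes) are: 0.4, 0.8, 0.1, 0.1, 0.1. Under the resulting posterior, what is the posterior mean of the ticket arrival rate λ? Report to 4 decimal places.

0.9701

With a Gamma(shape α, rate β) prior on the exponential rate λ, the posterior after n observations with total T = Σxᵢ is Gamma(α+n, β+T).
Sum of observations T = 1.5 minutes; n = 5.
Posterior: Gamma(8.0+5, 11.9+1.5) = Gamma(13.0, 13.4).
Posterior mean of λ = α/β = 13.0/13.4 = 0.9701.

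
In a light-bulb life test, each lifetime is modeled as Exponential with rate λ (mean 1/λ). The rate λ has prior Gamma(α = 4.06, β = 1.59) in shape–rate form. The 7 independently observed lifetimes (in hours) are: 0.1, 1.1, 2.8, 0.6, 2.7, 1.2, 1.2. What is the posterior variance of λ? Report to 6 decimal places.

0.086770

With a Gamma(shape α, rate β) prior on the exponential rate λ, the posterior after n observations with total T = Σxᵢ is Gamma(α+n, β+T).
Sum of observations T = 9.7 hours; n = 7.
Posterior: Gamma(4.06+7, 1.59+9.7) = Gamma(11.06, 11.29).
Var = α/β² = 0.086770.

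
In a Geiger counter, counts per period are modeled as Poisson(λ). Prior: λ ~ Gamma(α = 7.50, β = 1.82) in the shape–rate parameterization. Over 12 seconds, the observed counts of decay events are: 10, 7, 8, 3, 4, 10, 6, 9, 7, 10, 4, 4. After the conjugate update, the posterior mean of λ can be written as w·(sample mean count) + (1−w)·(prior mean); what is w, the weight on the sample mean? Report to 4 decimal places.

0.8683

With a Gamma(shape α, rate β) prior, the Poisson likelihood is conjugate: the posterior is Gamma(α + ΣXᵢ, β + n).
Posterior mean = (α₀+S)/(β₀+n) = [n/(β₀+n)]·(S/n) + [β₀/(β₀+n)]·(α₀/β₀), so only n and β₀ enter the weight.
Weight on data w = n/(β₀+n) = 12/(1.82+12) = 12/13.82 = 0.8683.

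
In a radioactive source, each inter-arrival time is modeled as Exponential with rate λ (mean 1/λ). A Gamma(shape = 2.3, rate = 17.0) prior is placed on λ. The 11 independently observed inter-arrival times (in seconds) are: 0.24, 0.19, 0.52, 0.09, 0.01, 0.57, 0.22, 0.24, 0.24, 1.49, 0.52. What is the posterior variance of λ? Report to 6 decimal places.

With a Gamma(shape α, rate β) prior on the exponential rate λ, the posterior after n observations with total T = Σxᵢ is Gamma(α+n, β+T).
Sum of observations T = 4.33 seconds; n = 11.
Posterior: Gamma(2.3+11, 17.0+4.33) = Gamma(13.3, 21.33).
Var = α/β² = 0.029233.

0.029233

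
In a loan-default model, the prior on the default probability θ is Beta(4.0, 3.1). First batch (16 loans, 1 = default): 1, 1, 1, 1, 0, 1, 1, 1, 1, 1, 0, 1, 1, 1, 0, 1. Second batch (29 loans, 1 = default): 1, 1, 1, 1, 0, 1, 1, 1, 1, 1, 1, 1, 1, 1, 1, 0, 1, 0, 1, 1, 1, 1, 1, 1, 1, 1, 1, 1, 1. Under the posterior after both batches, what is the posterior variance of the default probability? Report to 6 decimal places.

The Beta prior is conjugate to a Binomial/Bernoulli likelihood; the update adds successes to α and failures to β.
After batch 1: Beta(4.0+13, 3.1+3) = Beta(17.0, 6.1).
After batch 2: Beta(17.0+26, 6.1+3) = Beta(43.0, 9.1).
Var = αβ/((α+β)²(α+β+1)) = 43.0·9.1/(52.1²·53.1) = 0.002715.

0.002715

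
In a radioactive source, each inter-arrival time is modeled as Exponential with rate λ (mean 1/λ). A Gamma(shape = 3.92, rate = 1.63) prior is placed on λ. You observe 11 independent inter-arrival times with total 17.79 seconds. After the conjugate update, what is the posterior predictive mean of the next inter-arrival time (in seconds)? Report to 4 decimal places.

1.3951

With a Gamma(shape α, rate β) prior on the exponential rate λ, the posterior after n observations with total T = Σxᵢ is Gamma(α+n, β+T).
Posterior: Gamma(3.92+11, 1.63+17.79) = Gamma(14.92, 19.42).
The predictive distribution for the next observation is Lomax; its mean is β/(α−1) = 19.42/13.92 = 1.3951.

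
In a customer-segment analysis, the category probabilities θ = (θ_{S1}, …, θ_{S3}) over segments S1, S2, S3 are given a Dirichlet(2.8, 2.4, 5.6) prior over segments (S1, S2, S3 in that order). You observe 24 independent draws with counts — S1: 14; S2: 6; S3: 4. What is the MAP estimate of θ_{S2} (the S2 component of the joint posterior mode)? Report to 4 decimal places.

0.2327

The Dirichlet prior is conjugate to the Multinomial likelihood: each posterior αⱼ = prior αⱼ + observed count nⱼ.
Posterior concentration: (16.8, 8.4, 9.6), total = 34.8.
Joint mode component: (α_{S2}−1)/(Σα−K) = 7.4/31.8 = 0.2327.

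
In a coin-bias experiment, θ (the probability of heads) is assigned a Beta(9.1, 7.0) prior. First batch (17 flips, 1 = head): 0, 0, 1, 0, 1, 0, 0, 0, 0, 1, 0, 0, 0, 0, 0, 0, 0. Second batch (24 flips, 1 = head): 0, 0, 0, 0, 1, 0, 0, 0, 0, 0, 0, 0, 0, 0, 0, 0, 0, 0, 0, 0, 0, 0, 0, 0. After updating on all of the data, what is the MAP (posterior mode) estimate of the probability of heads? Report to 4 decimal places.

The Beta prior is conjugate to a Binomial/Bernoulli likelihood; the update adds successes to α and failures to β.
After batch 1: Beta(9.1+3, 7.0+14) = Beta(12.1, 21.0).
After batch 2: Beta(12.1+1, 21.0+23) = Beta(13.1, 44.0).
Mode of Beta(a,b) for a,b>1 is (a−1)/(a+b−2) = 12.1/55.1 = 0.2196.

0.2196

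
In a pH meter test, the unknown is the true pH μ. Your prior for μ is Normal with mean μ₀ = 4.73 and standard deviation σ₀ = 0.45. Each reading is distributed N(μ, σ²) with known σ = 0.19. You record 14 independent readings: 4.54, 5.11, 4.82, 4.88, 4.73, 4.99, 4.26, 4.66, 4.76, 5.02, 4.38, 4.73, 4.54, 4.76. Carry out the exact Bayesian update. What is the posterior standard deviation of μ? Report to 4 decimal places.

For Normal data with known variance σ², a Normal(μ₀, σ₀²) prior on μ is conjugate. Posterior precision = 1/σ₀² + n/σ²; posterior mean is the precision-weighted average of μ₀ and x̄.
σ₀² = 0.45² = 0.2025, σ² = 0.19² = 0.0361; σ² + n·σ₀² = 0.0361 + 14·0.2025 = 2.8711.
Posterior precision = 1/σ₀² + n/σ² = 1/0.2025 + 14/0.0361 = (σ² + n·σ₀²)/(σ₀²σ²) = 2.8711/(0.2025·0.0361); posterior variance σₙ² = σ₀²σ²/(σ² + n·σ₀²) = 0.2025·0.0361/2.8711 = 0.002546.
Posterior SD = √σₙ² = √(0.2025·0.0361/2.8711) = 0.0505.

0.0505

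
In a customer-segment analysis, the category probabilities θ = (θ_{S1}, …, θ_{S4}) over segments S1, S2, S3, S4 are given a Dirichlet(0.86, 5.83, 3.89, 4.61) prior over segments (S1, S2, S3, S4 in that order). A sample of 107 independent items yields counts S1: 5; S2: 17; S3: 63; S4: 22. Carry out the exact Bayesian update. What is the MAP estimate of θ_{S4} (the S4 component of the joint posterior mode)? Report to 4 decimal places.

0.2167

The Dirichlet prior is conjugate to the Multinomial likelihood: each posterior αⱼ = prior αⱼ + observed count nⱼ.
Posterior concentration: (5.86, 22.83, 66.89, 26.61), total = 122.19.
Joint mode component: (α_{S4}−1)/(Σα−K) = 25.61/118.19 = 0.2167.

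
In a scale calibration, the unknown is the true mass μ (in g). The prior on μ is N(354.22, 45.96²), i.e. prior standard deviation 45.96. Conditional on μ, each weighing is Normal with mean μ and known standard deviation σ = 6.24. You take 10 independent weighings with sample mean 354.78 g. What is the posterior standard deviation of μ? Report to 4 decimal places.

For Normal data with known variance σ², a Normal(μ₀, σ₀²) prior on μ is conjugate. Posterior precision = 1/σ₀² + n/σ²; posterior mean is the precision-weighted average of μ₀ and x̄.
σ₀² = 45.96² = 2112.3216, σ² = 6.24² = 38.9376; σ² + n·σ₀² = 38.9376 + 10·2112.3216 = 21162.1536.
Posterior precision = 1/σ₀² + n/σ² = 1/2112.3216 + 10/38.9376 = (σ² + n·σ₀²)/(σ₀²σ²) = 21162.1536/(2112.3216·38.9376); posterior variance σₙ² = σ₀²σ²/(σ² + n·σ₀²) = 2112.3216·38.9376/21162.1536 = 3.886596.
Posterior SD = √σₙ² = √(2112.3216·38.9376/21162.1536) = 1.9714.

1.9714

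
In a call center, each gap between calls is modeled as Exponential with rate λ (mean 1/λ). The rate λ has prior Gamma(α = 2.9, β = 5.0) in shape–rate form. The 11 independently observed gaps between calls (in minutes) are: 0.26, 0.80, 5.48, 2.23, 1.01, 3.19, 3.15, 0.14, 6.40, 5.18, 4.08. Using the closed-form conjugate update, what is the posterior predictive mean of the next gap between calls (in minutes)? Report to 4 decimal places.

With a Gamma(shape α, rate β) prior on the exponential rate λ, the posterior after n observations with total T = Σxᵢ is Gamma(α+n, β+T).
Sum of observations T = 31.92 minutes; n = 11.
Posterior: Gamma(2.9+11, 5.0+31.92) = Gamma(13.9, 36.92).
The predictive distribution for the next observation is Lomax; its mean is β/(α−1) = 36.92/12.9 = 2.8620.

2.8620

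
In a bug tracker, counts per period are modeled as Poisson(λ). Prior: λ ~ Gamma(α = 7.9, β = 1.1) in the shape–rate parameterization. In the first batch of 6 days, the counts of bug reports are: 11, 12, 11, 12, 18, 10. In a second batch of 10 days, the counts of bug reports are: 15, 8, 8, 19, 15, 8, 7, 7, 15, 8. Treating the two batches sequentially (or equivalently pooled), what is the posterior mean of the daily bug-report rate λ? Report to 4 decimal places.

11.2222

With a Gamma(shape α, rate β) prior, the Poisson likelihood is conjugate: the posterior is Gamma(α + ΣXᵢ, β + n).
Batch 1: sum of counts S = 74 over n = 6 days.
After batch 1: Gamma(α+S, β+n) = Gamma(7.9+74, 1.1+6) = Gamma(81.9, 7.1).
Batch 2: sum of counts S = 110 over n = 10 days.
After batch 2: Gamma(α+S, β+n) = Gamma(81.9+110, 7.1+10) = Gamma(191.9, 17.1).
Posterior mean = α/β = 191.9/17.1 = 11.2222.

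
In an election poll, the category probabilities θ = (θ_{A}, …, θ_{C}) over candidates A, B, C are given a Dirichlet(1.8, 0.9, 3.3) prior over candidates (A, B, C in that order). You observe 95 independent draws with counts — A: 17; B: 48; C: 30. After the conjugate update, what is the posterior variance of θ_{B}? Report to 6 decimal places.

The Dirichlet prior is conjugate to the Multinomial likelihood: each posterior αⱼ = prior αⱼ + observed count nⱼ.
Posterior concentration: (18.8, 48.9, 33.3), total = 101.0.
Var[θ_j] = α_j(Σα−α_j)/((Σα)²(Σα+1)) = 48.9·52.1/(101.0²·102.0) = 0.002449.

0.002449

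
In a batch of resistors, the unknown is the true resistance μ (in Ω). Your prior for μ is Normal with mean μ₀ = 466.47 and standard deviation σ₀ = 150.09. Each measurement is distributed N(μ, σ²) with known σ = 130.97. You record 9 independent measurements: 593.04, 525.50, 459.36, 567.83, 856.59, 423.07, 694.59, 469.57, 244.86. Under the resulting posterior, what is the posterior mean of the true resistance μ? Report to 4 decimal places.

For Normal data with known variance σ², a Normal(μ₀, σ₀²) prior on μ is conjugate. Posterior precision = 1/σ₀² + n/σ²; posterior mean is the precision-weighted average of μ₀ and x̄.
Σxᵢ = 593.04 + 525.50 + 459.36 + 567.83 + 856.59 + 423.07 + 694.59 + 469.57 + 244.86 = 4834.41, so n·x̄ = 4834.41.
σ₀² = 150.09² = 22527.0081, σ² = 130.97² = 17153.1409; σ² + n·σ₀² = 17153.1409 + 9·22527.0081 = 219896.2138.
Posterior mean = (μ₀/σ₀² + n·x̄/σ²)/(1/σ₀² + n/σ²) = (σ²·μ₀ + σ₀²·n·x̄)/(σ² + n·σ₀²) = (17153.1409·466.47 + 22527.0081·4834.41)/219896.2138 = 116906218.864344/219896.2138 = 531.6427.

531.6427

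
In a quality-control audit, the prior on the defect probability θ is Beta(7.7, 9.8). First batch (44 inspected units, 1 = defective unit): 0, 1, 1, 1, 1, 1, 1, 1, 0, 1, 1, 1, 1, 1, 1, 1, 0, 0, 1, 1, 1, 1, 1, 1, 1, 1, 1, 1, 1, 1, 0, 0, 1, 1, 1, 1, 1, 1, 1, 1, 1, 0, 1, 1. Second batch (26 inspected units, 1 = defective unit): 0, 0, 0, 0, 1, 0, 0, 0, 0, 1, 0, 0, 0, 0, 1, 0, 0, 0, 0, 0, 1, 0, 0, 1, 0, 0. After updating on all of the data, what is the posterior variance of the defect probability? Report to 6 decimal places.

0.002773

The Beta prior is conjugate to a Binomial/Bernoulli likelihood; the update adds successes to α and failures to β.
After batch 1: Beta(7.7+37, 9.8+7) = Beta(44.7, 16.8).
After batch 2: Beta(44.7+5, 16.8+21) = Beta(49.7, 37.8).
Var = αβ/((α+β)²(α+β+1)) = 49.7·37.8/(87.5²·88.5) = 0.002773.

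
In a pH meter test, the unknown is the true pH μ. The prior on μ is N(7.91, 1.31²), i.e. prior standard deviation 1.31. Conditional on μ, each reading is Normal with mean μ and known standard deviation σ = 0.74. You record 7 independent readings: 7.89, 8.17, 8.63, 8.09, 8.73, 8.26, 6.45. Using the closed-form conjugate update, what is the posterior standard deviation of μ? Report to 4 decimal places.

0.2735

For Normal data with known variance σ², a Normal(μ₀, σ₀²) prior on μ is conjugate. Posterior precision = 1/σ₀² + n/σ²; posterior mean is the precision-weighted average of μ₀ and x̄.
σ₀² = 1.31² = 1.7161, σ² = 0.74² = 0.5476; σ² + n·σ₀² = 0.5476 + 7·1.7161 = 12.5603.
Posterior precision = 1/σ₀² + n/σ² = 1/1.7161 + 7/0.5476 = (σ² + n·σ₀²)/(σ₀²σ²) = 12.5603/(1.7161·0.5476); posterior variance σₙ² = σ₀²σ²/(σ² + n·σ₀²) = 1.7161·0.5476/12.5603 = 0.074818.
Posterior SD = √σₙ² = √(1.7161·0.5476/12.5603) = 0.2735.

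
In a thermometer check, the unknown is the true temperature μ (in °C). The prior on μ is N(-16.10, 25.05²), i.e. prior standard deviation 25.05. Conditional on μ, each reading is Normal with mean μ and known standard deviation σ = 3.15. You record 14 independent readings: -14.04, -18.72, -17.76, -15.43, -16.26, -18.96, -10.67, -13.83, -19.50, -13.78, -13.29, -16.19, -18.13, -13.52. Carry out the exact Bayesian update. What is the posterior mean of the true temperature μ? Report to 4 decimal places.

For Normal data with known variance σ², a Normal(μ₀, σ₀²) prior on μ is conjugate. Posterior precision = 1/σ₀² + n/σ²; posterior mean is the precision-weighted average of μ₀ and x̄.
Σxᵢ = (-14.04) + (-18.72) + (-17.76) + (-15.43) + (-16.26) + (-18.96) + (-10.67) + (-13.83) + (-19.50) + (-13.78) + (-13.29) + (-16.19) + (-18.13) + (-13.52) = -220.08, so n·x̄ = -220.08.
σ₀² = 25.05² = 627.5025, σ² = 3.15² = 9.9225; σ² + n·σ₀² = 9.9225 + 14·627.5025 = 8794.9575.
Posterior mean = (μ₀/σ₀² + n·x̄/σ²)/(1/σ₀² + n/σ²) = (σ²·μ₀ + σ₀²·n·x̄)/(σ² + n·σ₀²) = (9.9225·(-16.10) + 627.5025·(-220.08))/8794.9575 = -138260.50245/8794.9575 = -15.7204.

-15.7204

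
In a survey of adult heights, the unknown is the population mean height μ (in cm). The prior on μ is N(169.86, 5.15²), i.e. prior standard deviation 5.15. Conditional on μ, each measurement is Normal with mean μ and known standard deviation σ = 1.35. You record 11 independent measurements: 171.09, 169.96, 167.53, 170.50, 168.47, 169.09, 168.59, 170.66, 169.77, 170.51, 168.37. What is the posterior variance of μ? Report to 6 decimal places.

0.164653

For Normal data with known variance σ², a Normal(μ₀, σ₀²) prior on μ is conjugate. Posterior precision = 1/σ₀² + n/σ²; posterior mean is the precision-weighted average of μ₀ and x̄.
σ₀² = 5.15² = 26.5225, σ² = 1.35² = 1.8225; σ² + n·σ₀² = 1.8225 + 11·26.5225 = 293.57.
Posterior precision = 1/σ₀² + n/σ² = 1/26.5225 + 11/1.8225 = (σ² + n·σ₀²)/(σ₀²σ²) = 293.57/(26.5225·1.8225); posterior variance σₙ² = σ₀²σ²/(σ² + n·σ₀²) = 26.5225·1.8225/293.57 = 0.164653.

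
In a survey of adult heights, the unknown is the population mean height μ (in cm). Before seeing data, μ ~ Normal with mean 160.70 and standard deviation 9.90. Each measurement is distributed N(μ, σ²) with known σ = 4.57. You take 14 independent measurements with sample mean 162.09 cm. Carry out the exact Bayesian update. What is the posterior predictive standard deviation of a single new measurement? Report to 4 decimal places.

4.7280

For Normal data with known variance σ², a Normal(μ₀, σ₀²) prior on μ is conjugate. Posterior precision = 1/σ₀² + n/σ²; posterior mean is the precision-weighted average of μ₀ and x̄.
σ₀² = 9.90² = 98.01, σ² = 4.57² = 20.8849; σ² + n·σ₀² = 20.8849 + 14·98.01 = 1393.0249.
Posterior precision = 1/σ₀² + n/σ² = 1/98.01 + 14/20.8849 = (σ² + n·σ₀²)/(σ₀²σ²) = 1393.0249/(98.01·20.8849); posterior variance σₙ² = σ₀²σ²/(σ² + n·σ₀²) = 98.01·20.8849/1393.0249 = 1.469413.
Predictive variance for one new observation = σₙ² + σ² = 98.01·20.8849/1393.0249 + 20.8849 = σ²·(σ₀² + 1393.0249)/1393.0249 = 20.8849·1491.0349/1393.0249 = 22.354313; SD = √(20.8849·1491.0349/1393.0249) = 4.7280.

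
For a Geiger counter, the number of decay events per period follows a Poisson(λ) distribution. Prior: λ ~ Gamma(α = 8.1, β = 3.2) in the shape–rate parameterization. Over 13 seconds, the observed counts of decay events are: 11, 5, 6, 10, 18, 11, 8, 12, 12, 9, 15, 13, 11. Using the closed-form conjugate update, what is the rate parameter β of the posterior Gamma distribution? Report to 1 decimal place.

16.2

With a Gamma(shape α, rate β) prior, the Poisson likelihood is conjugate: the posterior is Gamma(α + ΣXᵢ, β + n).
Sum of counts S = 141 over n = 13 seconds.
Posterior: Gamma(α+S, β+n) = Gamma(8.1+141, 3.2+13) = Gamma(149.1, 16.2).
Posterior β = 16.2.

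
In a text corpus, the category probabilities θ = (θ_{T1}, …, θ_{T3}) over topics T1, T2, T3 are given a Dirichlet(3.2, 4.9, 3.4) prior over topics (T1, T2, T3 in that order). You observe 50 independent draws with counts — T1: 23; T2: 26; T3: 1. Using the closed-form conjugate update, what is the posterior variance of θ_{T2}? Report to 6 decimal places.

The Dirichlet prior is conjugate to the Multinomial likelihood: each posterior αⱼ = prior αⱼ + observed count nⱼ.
Posterior concentration: (26.2, 30.9, 4.4), total = 61.5.
Var[θ_j] = α_j(Σα−α_j)/((Σα)²(Σα+1)) = 30.9·30.6/(61.5²·62.5) = 0.004000.

0.004000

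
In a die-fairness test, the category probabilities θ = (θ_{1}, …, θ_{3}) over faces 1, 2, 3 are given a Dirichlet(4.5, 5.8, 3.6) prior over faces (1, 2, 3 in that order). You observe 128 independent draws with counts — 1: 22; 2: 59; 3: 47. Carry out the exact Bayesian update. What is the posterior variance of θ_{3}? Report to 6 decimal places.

0.001606

The Dirichlet prior is conjugate to the Multinomial likelihood: each posterior αⱼ = prior αⱼ + observed count nⱼ.
Posterior concentration: (26.5, 64.8, 50.6), total = 141.9.
Var[θ_j] = α_j(Σα−α_j)/((Σα)²(Σα+1)) = 50.6·91.3/(141.9²·142.9) = 0.001606.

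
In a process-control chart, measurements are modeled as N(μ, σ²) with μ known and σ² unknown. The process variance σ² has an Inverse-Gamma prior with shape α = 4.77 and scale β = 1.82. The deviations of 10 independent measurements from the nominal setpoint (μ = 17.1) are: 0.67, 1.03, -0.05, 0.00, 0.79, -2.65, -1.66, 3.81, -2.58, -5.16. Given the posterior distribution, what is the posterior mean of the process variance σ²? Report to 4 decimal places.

With known mean μ and an Inverse-Gamma(α, β) prior on σ², the Normal likelihood is conjugate: posterior is Inv-Gamma(α + n/2, β + Σ(xᵢ−μ)²/2).
Σ(xᵢ−μ)² = (0.67)² + (1.03)² + (-0.05)² + (0.00)² + (0.79)² + (-2.65)² + (-1.66)² + (3.81)² + (-2.58)² + (-5.16)² = 59.7126.
Posterior: Inv-Gamma(4.77 + 10/2, 1.82 + 59.7126/2) = Inv-Gamma(9.77, 31.67630).
E[σ²|data] = β/(α−1) = 31.67630/8.77 = 3.6119.

3.6119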